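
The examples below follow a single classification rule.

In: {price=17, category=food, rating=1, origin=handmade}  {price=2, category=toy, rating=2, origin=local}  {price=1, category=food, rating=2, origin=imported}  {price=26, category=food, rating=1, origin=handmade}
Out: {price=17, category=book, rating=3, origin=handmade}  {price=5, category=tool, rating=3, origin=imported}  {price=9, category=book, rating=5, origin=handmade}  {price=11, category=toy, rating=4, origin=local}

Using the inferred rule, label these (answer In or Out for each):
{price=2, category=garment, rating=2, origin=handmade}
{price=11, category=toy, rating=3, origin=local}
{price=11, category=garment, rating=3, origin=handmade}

The rule appears to be: rating ≤ 2.
{price=2, category=garment, rating=2, origin=handmade}: rating = 2 — meets the rule, so In. {price=11, category=toy, rating=3, origin=local}: rating = 3 — lacks this property, so Out. {price=11, category=garment, rating=3, origin=handmade}: rating = 3 — lacks this property, so Out.

In, Out, Out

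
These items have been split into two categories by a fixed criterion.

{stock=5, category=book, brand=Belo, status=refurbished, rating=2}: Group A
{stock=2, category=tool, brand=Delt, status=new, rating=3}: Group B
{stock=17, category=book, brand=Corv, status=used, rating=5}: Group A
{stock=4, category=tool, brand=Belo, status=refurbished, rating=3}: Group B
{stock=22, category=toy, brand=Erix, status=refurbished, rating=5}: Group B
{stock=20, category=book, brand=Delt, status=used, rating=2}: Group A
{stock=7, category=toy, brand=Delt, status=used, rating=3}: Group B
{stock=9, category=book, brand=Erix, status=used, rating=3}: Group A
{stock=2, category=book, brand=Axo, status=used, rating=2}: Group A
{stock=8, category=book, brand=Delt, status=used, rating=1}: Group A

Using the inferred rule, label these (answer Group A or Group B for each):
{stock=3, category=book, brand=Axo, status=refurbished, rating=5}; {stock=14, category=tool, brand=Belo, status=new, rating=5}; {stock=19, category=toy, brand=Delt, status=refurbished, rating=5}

All 'Group A' examples share one property — category is book — and every 'Group B' example lacks it.
{stock=3, category=book, brand=Axo, status=refurbished, rating=5}: Group A (category is book).
{stock=14, category=tool, brand=Belo, status=new, rating=5}: Group B (category is tool).
{stock=19, category=toy, brand=Delt, status=refurbished, rating=5}: Group B (category is toy).

Group A, Group B, Group B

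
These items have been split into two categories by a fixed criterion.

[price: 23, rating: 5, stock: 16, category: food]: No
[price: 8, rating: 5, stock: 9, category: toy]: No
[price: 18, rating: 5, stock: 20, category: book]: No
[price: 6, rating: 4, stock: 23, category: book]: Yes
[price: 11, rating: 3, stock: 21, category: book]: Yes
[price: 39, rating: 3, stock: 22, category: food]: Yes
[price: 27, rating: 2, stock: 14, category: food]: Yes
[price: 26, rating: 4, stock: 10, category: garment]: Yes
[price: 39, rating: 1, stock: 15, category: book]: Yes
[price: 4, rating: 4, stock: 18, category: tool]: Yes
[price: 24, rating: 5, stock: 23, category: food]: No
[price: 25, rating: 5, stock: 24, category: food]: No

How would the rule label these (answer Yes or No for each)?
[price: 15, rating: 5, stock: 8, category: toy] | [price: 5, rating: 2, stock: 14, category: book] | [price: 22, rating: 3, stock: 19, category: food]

No, Yes, Yes

Every 'Yes' example satisfies: rating ≤ 4. None of the 'No' examples do.
[price: 15, rating: 5, stock: 8, category: toy]: No (rating = 5).
[price: 5, rating: 2, stock: 14, category: book]: Yes (rating = 2).
[price: 22, rating: 3, stock: 19, category: food]: Yes (rating = 3).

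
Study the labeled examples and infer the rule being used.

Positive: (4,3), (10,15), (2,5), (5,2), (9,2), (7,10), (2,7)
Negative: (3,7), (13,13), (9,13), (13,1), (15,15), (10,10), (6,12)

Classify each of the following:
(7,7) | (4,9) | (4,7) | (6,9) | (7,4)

The pattern is that an item is 'Positive' exactly when: sum is odd.

Negative, Positive, Positive, Positive, Positive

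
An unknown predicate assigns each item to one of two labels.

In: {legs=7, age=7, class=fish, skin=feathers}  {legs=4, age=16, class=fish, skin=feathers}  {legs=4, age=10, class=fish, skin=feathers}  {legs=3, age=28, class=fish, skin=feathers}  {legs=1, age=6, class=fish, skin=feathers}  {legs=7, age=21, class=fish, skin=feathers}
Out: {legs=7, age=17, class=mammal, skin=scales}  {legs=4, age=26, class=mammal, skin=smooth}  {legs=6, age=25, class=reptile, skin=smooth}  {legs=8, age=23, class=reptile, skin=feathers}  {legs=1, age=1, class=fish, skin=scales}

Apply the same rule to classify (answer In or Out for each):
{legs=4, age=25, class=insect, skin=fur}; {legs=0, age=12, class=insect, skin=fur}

Out, Out

One predicate separates the groups cleanly: class is fish AND skin is feathers.
Out: {legs=4, age=25, class=insect, skin=fur}, since class is insect, skin is fur.
Out: {legs=0, age=12, class=insect, skin=fur}, since class is insect, skin is fur.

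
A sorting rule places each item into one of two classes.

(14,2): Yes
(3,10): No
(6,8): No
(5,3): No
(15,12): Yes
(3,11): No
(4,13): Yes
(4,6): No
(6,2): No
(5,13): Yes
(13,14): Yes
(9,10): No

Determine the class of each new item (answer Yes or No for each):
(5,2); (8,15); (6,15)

No, Yes, Yes

The classifier is using: max ≥ 12.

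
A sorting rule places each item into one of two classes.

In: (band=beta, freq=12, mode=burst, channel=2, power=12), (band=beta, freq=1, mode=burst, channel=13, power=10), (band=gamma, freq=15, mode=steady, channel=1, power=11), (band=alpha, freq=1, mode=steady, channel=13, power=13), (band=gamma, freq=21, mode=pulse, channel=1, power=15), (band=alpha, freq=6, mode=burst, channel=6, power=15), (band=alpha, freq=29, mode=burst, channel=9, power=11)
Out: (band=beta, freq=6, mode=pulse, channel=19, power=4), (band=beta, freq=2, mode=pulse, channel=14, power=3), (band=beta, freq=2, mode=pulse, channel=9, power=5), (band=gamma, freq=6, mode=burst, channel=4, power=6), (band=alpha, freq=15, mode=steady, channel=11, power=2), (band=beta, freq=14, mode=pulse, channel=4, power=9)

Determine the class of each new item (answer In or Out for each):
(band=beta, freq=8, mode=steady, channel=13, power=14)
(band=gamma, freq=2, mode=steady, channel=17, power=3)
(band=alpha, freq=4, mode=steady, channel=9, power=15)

A rule that fits every label: power ≥ 10 — true of each 'In' example, false of each 'Out' one.
(band=beta, freq=8, mode=steady, channel=13, power=14): power = 14 — meets the rule, so In.
(band=gamma, freq=2, mode=steady, channel=17, power=3): power = 3 — does not pass, so Out.
(band=alpha, freq=4, mode=steady, channel=9, power=15): power = 15 — meets the rule, so In.

In, Out, In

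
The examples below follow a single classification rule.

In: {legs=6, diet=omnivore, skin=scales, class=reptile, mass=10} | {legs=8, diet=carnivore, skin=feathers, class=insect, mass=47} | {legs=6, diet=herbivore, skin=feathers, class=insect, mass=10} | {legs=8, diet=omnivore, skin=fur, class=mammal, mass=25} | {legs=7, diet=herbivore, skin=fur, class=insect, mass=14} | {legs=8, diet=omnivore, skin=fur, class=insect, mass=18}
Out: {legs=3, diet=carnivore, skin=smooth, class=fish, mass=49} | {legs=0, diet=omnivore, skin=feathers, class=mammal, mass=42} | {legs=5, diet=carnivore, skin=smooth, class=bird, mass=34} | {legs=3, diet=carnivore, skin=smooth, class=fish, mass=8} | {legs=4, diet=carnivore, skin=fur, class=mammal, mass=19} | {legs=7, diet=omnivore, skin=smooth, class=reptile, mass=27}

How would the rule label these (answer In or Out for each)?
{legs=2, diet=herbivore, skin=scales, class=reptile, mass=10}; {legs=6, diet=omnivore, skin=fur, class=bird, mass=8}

The pattern is that an item is 'In' exactly when: mass ≠ 27 AND legs ≥ 6.

Out, In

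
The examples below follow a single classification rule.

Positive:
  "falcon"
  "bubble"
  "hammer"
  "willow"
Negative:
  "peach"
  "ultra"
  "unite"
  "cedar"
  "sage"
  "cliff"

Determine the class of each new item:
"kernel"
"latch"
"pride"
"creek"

Every 'Positive' example satisfies: length 6. None of the 'Negative' examples do.

Positive, Negative, Negative, Negative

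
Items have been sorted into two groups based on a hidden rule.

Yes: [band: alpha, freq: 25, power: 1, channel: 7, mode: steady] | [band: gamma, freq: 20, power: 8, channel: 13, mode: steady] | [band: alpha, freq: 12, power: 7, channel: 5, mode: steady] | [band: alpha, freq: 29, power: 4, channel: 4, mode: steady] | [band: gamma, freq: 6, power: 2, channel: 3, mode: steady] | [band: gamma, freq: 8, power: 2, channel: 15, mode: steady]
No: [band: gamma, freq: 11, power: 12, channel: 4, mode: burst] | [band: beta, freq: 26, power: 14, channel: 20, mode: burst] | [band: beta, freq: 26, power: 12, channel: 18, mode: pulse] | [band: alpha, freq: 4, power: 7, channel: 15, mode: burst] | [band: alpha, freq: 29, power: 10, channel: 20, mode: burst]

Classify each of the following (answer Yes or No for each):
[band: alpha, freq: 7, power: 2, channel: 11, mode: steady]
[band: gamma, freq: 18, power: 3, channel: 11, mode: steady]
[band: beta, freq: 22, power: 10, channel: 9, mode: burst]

Yes, Yes, No

A rule that fits every label: mode is steady — true of each 'Yes' example, false of each 'No' one.
Yes: [band: alpha, freq: 7, power: 2, channel: 11, mode: steady], since mode is steady.
Yes: [band: gamma, freq: 18, power: 3, channel: 11, mode: steady], since mode is steady.
No: [band: beta, freq: 22, power: 10, channel: 9, mode: burst], since mode is burst.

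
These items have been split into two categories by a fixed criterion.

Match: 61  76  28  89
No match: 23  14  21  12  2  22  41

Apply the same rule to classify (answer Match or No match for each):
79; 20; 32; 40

The common property of the 'Match' items is: digit sum ≥ 6. No 'No match' item has it.
79: Match (digit sum 7+9 = 16). 20: No match (digit sum 2+0 = 2). 32: No match (digit sum 3+2 = 5). 40: No match (digit sum 4+0 = 4).

Match, No match, No match, No match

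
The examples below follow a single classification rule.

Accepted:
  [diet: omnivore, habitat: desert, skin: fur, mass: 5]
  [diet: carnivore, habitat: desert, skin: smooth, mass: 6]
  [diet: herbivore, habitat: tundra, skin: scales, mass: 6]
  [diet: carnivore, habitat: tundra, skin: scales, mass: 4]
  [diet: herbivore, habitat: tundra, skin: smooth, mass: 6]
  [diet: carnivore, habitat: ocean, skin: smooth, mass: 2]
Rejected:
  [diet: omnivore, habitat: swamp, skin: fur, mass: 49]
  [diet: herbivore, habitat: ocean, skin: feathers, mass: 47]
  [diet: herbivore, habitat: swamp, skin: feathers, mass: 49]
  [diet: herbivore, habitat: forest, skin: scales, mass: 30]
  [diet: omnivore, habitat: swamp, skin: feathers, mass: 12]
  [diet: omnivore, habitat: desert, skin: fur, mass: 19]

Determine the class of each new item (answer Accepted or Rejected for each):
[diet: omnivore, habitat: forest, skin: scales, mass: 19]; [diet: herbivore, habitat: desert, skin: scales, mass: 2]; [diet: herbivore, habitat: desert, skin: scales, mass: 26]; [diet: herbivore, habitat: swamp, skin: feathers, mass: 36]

Rejected, Accepted, Rejected, Rejected

Every 'Accepted' example satisfies: mass ≤ 6. None of the 'Rejected' examples do.
[diet: omnivore, habitat: forest, skin: scales, mass: 19]: Rejected (mass = 19). [diet: herbivore, habitat: desert, skin: scales, mass: 2]: Accepted (mass = 2). [diet: herbivore, habitat: desert, skin: scales, mass: 26]: Rejected (mass = 26). [diet: herbivore, habitat: swamp, skin: feathers, mass: 36]: Rejected (mass = 36).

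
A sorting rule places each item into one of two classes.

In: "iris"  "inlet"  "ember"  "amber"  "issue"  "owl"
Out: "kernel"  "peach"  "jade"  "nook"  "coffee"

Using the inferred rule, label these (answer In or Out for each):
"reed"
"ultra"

The rule appears to be: starts with a vowel.
"reed" — starts with 'r', hence Out. "ultra" — starts with 'u', hence In.

Out, In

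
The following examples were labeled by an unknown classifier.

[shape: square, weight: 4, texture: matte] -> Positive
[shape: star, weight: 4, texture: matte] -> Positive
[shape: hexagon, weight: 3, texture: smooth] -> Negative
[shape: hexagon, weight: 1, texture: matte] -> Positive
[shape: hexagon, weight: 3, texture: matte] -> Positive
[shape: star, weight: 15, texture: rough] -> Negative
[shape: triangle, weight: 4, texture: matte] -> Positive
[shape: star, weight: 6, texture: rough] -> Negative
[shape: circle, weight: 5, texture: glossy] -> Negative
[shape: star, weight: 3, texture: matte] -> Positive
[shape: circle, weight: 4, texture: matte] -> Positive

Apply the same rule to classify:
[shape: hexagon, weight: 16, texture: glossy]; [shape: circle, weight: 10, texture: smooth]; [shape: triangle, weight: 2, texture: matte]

The distinguishing property — texture is matte — holds for all the 'Positive' cases and none of the 'Negative' cases.

Negative, Negative, Positive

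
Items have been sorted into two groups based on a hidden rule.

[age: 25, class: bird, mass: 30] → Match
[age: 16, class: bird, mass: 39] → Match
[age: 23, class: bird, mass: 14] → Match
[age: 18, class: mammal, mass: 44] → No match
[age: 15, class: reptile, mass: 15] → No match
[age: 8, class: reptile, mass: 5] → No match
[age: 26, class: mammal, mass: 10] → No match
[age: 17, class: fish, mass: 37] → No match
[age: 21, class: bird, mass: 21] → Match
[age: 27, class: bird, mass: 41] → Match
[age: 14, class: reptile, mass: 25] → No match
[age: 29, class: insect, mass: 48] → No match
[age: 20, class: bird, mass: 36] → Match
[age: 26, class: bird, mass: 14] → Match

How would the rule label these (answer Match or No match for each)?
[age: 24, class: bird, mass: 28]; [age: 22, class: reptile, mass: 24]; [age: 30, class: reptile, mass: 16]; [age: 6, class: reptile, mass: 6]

Match, No match, No match, No match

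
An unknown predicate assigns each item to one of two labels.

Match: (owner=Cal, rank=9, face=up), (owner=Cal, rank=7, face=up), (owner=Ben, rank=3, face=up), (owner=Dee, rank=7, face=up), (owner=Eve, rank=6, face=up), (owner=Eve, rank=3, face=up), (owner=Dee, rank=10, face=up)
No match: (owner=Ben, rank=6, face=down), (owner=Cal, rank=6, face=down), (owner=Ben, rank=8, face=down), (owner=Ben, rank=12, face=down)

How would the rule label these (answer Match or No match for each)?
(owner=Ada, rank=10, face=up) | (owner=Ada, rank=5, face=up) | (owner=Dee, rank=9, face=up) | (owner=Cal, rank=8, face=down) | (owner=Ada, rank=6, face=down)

Looking at the examples, the only property every 'Match' case has and every 'No match' case lacks is: face is up.
(owner=Ada, rank=10, face=up) — face is up, hence Match.
(owner=Ada, rank=5, face=up) — face is up, hence Match.
(owner=Dee, rank=9, face=up) — face is up, hence Match.
(owner=Cal, rank=8, face=down) — face is down, hence No match.
(owner=Ada, rank=6, face=down) — face is down, hence No match.

Match, Match, Match, No match, No match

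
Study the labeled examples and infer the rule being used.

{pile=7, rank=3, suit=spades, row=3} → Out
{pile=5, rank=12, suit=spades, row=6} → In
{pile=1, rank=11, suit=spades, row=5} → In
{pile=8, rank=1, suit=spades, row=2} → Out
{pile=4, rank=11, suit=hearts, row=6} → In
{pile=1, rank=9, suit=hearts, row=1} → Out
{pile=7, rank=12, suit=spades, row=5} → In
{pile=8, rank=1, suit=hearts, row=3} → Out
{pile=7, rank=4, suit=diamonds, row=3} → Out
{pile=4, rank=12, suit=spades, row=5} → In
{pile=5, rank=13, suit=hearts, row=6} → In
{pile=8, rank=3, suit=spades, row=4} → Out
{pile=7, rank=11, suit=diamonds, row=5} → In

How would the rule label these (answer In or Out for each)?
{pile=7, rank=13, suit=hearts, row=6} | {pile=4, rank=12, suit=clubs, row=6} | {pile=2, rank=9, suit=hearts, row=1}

In, In, Out

One predicate separates the groups cleanly: row ≥ 5.
{pile=7, rank=13, suit=hearts, row=6}: In (row = 6). {pile=4, rank=12, suit=clubs, row=6}: In (row = 6). {pile=2, rank=9, suit=hearts, row=1}: Out (row = 1).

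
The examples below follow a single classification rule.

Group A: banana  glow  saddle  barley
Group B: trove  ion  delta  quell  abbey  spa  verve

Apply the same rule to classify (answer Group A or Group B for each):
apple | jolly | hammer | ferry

Group B, Group B, Group A, Group B

The simplest hypothesis consistent with all the labels is: even length.
apple: Group B (length 5).
jolly: Group B (length 5).
hammer: Group A (length 6).
ferry: Group B (length 5).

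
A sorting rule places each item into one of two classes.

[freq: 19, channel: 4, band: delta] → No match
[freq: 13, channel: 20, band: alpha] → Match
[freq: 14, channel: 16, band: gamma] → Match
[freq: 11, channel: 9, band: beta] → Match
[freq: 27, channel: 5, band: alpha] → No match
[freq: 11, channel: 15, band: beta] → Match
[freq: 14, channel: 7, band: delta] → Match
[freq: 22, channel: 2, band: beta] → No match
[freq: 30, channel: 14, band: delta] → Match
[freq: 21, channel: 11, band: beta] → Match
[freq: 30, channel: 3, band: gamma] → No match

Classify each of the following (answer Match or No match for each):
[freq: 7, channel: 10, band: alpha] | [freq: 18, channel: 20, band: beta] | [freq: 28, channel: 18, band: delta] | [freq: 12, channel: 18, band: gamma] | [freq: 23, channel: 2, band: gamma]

Every 'Match' example satisfies: channel ≥ 7. None of the 'No match' examples do.
[freq: 7, channel: 10, band: alpha]: channel = 10, passes → Match. [freq: 18, channel: 20, band: beta]: channel = 20, passes → Match. [freq: 28, channel: 18, band: delta]: channel = 18, passes → Match. [freq: 12, channel: 18, band: gamma]: channel = 18, passes → Match. [freq: 23, channel: 2, band: gamma]: channel = 2, fails this test → No match.

Match, Match, Match, Match, No match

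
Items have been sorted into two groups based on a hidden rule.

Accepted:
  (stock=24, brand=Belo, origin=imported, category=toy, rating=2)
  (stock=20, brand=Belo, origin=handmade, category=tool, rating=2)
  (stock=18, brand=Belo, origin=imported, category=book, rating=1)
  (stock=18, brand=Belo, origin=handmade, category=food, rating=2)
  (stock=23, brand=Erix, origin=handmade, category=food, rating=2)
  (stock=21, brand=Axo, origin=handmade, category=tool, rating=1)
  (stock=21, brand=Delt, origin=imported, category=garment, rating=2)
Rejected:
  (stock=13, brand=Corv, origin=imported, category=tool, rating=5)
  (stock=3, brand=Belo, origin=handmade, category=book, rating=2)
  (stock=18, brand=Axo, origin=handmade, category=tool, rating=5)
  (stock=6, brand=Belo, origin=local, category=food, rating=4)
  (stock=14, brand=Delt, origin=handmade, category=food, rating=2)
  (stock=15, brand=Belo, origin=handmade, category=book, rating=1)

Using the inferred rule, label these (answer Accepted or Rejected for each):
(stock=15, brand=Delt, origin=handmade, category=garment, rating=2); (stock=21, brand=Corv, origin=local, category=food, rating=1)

The rule appears to be: stock ≥ 18 AND rating ≤ 2.
(stock=15, brand=Delt, origin=handmade, category=garment, rating=2): stock = 15, rating = 2, doesn't match → Rejected. (stock=21, brand=Corv, origin=local, category=food, rating=1): stock = 21, rating = 1, meets the rule → Accepted.

Rejected, Accepted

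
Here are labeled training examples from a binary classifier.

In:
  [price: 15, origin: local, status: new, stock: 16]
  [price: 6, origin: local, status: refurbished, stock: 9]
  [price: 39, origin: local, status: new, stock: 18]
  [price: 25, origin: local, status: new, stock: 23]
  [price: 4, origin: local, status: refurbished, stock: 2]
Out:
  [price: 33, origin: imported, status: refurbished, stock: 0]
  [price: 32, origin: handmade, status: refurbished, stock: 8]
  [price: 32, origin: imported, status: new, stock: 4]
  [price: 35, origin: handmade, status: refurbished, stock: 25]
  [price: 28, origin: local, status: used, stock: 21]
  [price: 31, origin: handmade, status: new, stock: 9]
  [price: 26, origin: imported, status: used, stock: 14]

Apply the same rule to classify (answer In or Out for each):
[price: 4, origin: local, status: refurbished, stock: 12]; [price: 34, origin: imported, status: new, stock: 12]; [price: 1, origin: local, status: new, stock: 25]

The pattern is that an item is 'In' exactly when: origin is local AND price ≠ 28.

In, Out, In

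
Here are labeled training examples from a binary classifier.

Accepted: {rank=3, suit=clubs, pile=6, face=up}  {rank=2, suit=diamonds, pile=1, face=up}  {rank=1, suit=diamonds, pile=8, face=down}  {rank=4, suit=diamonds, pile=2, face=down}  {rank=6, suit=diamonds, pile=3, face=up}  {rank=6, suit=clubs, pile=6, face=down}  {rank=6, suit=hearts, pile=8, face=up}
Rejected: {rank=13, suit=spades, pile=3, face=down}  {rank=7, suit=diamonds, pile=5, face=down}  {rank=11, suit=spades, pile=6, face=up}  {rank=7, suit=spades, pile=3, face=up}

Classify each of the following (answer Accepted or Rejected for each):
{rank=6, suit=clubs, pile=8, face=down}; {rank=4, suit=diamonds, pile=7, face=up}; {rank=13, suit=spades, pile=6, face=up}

Accepted, Accepted, Rejected

The simplest hypothesis consistent with all the labels is: rank ≤ 6.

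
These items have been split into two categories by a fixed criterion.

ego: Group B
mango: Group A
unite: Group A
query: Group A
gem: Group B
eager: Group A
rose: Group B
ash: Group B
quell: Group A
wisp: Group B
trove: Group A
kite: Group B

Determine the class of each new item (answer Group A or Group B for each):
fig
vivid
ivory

Group B, Group A, Group A

Rule: length 5. This holds for each 'Group A' example and fails for each 'Group B' one.
fig: length 3 — does not pass, so Group B.
vivid: length 5 — has this property, so Group A.
ivory: length 5 — has this property, so Group A.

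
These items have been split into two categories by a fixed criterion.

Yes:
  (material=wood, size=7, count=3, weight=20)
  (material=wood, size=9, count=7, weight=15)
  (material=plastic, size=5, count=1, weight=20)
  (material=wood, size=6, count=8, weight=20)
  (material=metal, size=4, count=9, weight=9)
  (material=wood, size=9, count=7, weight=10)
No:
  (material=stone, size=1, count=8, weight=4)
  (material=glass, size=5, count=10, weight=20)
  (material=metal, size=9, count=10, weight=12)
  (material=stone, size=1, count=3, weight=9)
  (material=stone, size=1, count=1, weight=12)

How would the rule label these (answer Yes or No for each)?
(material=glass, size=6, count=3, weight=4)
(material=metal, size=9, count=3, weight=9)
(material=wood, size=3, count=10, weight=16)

Yes, Yes, No

Rule: size ≥ 4 AND count ≤ 9. This holds for each 'Yes' example and fails for each 'No' one.
(material=glass, size=6, count=3, weight=4) — size = 6, count = 3, hence Yes. (material=metal, size=9, count=3, weight=9) — size = 9, count = 3, hence Yes. (material=wood, size=3, count=10, weight=16) — size = 3, count = 10, hence No.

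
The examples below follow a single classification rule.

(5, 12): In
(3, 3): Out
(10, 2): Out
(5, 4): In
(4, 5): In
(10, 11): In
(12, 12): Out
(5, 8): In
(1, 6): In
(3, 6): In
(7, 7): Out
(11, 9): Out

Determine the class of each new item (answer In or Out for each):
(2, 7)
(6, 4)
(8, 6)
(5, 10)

The classifier is using: sum is odd.
(2, 7): 2+7 = 9 — has this property, so In. (6, 4): 6+4 = 10 — fails the rule, so Out. (8, 6): 8+6 = 14 — fails the rule, so Out. (5, 10): 5+10 = 15 — has this property, so In.

In, Out, Out, In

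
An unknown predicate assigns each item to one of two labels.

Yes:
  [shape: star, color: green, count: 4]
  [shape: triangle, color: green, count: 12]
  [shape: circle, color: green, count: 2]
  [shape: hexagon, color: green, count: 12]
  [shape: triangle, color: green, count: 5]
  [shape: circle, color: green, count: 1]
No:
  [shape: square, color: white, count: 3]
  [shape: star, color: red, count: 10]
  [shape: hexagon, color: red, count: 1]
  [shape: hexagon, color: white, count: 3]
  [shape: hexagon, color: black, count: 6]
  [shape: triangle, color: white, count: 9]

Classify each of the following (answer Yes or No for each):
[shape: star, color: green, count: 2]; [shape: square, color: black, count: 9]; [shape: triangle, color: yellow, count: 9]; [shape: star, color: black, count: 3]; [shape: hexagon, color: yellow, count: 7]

Yes, No, No, No, No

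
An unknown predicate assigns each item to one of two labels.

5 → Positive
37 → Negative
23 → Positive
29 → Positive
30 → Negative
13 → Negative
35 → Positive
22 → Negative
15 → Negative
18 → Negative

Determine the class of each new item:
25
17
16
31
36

Negative, Positive, Negative, Negative, Negative

Rule: ≡ 2 (mod 3). This holds for each 'Positive' example and fails for each 'Negative' one.
25 → 25 mod 3 = 1 → Negative.
17 → 17 mod 3 = 2 → Positive.
16 → 16 mod 3 = 1 → Negative.
31 → 31 mod 3 = 1 → Negative.
36 → 36 mod 3 = 0 → Negative.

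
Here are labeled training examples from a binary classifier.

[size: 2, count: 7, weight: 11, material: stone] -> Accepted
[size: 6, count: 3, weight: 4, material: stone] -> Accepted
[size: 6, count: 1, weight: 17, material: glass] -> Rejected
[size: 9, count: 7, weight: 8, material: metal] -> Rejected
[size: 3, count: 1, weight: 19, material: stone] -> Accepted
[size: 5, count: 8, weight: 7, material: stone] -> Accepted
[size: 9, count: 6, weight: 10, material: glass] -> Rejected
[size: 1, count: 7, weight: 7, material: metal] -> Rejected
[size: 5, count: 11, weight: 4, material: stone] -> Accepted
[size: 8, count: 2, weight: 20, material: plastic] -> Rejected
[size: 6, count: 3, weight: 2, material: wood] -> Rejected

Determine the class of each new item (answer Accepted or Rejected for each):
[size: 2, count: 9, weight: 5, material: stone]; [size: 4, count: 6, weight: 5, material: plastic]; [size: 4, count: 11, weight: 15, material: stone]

Accepted, Rejected, Accepted

Comparing the two groups points to one rule — material is stone.
Accepted: [size: 2, count: 9, weight: 5, material: stone], since material is stone. Rejected: [size: 4, count: 6, weight: 5, material: plastic], since material is plastic. Accepted: [size: 4, count: 11, weight: 15, material: stone], since material is stone.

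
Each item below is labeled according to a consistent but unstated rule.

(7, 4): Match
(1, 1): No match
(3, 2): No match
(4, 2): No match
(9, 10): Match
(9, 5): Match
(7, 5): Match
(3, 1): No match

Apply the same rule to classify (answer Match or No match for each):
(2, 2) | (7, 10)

No match, Match

The pattern is that an item is 'Match' exactly when: sum ≥ 11.
(2, 2): 2+2 = 4 — doesn't qualify, so No match.
(7, 10): 7+10 = 17 — matches, so Match.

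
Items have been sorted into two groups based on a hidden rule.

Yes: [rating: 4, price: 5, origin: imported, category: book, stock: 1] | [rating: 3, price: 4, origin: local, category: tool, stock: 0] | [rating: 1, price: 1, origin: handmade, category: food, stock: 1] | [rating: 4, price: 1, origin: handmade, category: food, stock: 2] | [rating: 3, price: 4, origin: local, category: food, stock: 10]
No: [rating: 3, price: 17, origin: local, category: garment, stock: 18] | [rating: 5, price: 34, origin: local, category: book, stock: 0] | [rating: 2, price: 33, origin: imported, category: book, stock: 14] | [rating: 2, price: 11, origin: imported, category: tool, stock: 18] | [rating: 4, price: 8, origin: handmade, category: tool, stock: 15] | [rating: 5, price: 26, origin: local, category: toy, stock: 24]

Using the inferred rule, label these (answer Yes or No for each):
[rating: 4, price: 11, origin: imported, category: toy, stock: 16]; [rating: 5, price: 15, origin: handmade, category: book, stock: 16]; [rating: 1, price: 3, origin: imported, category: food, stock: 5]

All 'Yes' examples share one property — price ≤ 5 — and every 'No' example lacks it.

No, No, Yes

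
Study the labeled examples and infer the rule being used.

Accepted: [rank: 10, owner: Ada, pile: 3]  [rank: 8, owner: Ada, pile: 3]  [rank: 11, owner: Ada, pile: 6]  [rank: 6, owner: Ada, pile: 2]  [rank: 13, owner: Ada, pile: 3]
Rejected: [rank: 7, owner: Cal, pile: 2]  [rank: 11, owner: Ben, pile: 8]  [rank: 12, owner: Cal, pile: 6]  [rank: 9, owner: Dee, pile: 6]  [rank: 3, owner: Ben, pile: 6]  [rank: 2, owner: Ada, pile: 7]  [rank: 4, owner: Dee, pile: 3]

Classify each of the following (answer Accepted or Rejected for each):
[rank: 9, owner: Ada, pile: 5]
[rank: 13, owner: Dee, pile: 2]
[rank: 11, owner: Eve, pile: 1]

A rule that fits every label: owner is Ada AND pile ≤ 6 — true of each 'Accepted' example, false of each 'Rejected' one.
Accepted: [rank: 9, owner: Ada, pile: 5], since owner is Ada, pile = 5. Rejected: [rank: 13, owner: Dee, pile: 2], since owner is Dee, pile = 2. Rejected: [rank: 11, owner: Eve, pile: 1], since owner is Eve, pile = 1.

Accepted, Rejected, Rejected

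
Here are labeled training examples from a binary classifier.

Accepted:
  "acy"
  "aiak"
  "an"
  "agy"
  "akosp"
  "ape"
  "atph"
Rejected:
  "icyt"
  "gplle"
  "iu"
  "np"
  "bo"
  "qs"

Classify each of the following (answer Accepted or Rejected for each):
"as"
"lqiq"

The common property of the 'Accepted' items is: contains 'a'. No 'Rejected' item has it.
"as" → has 'a' → Accepted.
"lqiq" → no 'a' → Rejected.

Accepted, Rejected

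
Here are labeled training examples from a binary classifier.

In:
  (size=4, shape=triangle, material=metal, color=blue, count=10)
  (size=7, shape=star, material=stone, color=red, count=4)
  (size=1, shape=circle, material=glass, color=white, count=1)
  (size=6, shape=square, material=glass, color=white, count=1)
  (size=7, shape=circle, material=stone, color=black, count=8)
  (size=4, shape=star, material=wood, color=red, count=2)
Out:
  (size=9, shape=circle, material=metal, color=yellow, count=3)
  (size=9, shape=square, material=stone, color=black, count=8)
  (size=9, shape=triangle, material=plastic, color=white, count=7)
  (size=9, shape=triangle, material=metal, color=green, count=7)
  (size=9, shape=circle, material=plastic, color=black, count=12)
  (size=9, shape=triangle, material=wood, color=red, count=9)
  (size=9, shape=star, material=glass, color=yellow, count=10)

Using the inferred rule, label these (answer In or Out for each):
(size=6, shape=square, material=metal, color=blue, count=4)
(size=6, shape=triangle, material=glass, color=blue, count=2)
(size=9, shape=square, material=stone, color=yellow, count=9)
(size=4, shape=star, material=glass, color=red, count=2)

In, In, Out, In

A rule that fits every label: size ≤ 7 — true of each 'In' example, false of each 'Out' one.
(size=6, shape=square, material=metal, color=blue, count=4) — size = 6, hence In. (size=6, shape=triangle, material=glass, color=blue, count=2) — size = 6, hence In. (size=9, shape=square, material=stone, color=yellow, count=9) — size = 9, hence Out. (size=4, shape=star, material=glass, color=red, count=2) — size = 4, hence In.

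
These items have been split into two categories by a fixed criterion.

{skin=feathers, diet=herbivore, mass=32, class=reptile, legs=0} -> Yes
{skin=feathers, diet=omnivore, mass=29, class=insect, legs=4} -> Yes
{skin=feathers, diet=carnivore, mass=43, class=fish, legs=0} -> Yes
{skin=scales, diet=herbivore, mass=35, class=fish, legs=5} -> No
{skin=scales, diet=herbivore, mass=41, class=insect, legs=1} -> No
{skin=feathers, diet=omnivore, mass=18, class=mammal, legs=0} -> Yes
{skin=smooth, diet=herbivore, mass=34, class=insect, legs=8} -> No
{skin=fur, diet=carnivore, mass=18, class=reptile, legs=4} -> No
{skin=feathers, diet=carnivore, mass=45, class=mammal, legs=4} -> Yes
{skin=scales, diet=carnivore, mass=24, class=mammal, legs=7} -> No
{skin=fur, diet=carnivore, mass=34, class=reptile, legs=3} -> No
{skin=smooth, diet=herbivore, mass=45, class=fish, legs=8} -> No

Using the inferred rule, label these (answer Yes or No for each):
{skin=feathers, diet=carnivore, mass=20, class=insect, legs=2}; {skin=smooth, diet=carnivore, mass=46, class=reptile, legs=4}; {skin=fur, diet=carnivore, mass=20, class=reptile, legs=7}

Yes, No, No

'Yes' ⟺ skin is feathers.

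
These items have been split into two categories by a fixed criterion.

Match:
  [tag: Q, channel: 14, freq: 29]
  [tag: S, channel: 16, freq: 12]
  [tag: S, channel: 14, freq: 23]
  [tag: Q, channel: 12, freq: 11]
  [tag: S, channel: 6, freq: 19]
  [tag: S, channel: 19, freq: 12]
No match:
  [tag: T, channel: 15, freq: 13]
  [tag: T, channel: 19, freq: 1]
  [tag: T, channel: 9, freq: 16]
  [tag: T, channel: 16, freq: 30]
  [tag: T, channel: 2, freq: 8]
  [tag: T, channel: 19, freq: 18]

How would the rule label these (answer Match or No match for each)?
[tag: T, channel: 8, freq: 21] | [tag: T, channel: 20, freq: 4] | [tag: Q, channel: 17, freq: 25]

No match, No match, Match

Every 'Match' example satisfies: tag is not T. None of the 'No match' examples do.
[tag: T, channel: 8, freq: 21] — tag is T, hence No match. [tag: T, channel: 20, freq: 4] — tag is T, hence No match. [tag: Q, channel: 17, freq: 25] — tag is Q, hence Match.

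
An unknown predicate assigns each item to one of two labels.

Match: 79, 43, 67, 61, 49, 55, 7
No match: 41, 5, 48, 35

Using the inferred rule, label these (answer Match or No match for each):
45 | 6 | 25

The rule appears to be: ≡ 1 (mod 3).
45: No match (45 mod 3 = 0).
6: No match (6 mod 3 = 0).
25: Match (25 mod 3 = 1).

No match, No match, Match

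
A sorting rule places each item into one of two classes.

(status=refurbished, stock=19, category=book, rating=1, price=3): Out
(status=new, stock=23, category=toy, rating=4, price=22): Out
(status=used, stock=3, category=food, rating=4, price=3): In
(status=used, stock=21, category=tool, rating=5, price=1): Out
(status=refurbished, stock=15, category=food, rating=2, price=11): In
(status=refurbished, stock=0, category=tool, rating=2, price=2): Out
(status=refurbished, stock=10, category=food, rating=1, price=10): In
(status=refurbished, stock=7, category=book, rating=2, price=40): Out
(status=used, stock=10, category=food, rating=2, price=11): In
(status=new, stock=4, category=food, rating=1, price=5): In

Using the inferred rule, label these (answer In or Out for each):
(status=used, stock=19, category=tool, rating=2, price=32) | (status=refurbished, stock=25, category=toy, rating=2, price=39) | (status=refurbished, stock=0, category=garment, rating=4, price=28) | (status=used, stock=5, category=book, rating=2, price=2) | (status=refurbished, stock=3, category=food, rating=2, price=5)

Out, Out, Out, Out, In

All 'In' examples share one property — category is food — and every 'Out' example lacks it.
Out: (status=used, stock=19, category=tool, rating=2, price=32), since category is tool.
Out: (status=refurbished, stock=25, category=toy, rating=2, price=39), since category is toy.
Out: (status=refurbished, stock=0, category=garment, rating=4, price=28), since category is garment.
Out: (status=used, stock=5, category=book, rating=2, price=2), since category is book.
In: (status=refurbished, stock=3, category=food, rating=2, price=5), since category is food.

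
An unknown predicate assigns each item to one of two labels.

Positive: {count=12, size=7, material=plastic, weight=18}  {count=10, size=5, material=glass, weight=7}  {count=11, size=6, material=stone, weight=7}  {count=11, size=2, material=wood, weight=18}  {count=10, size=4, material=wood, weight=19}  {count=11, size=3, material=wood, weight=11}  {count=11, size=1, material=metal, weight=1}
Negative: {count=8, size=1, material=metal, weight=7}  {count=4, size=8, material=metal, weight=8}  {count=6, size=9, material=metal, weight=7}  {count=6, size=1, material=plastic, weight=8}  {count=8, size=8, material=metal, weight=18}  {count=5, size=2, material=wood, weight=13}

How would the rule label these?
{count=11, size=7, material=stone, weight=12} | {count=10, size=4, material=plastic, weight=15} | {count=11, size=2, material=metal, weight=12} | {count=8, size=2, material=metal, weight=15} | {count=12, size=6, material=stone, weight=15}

The rule appears to be: count ≥ 10.
{count=11, size=7, material=stone, weight=12}: count = 11, checks out → Positive. {count=10, size=4, material=plastic, weight=15}: count = 10, checks out → Positive. {count=11, size=2, material=metal, weight=12}: count = 11, checks out → Positive. {count=8, size=2, material=metal, weight=15}: count = 8, fails the rule → Negative. {count=12, size=6, material=stone, weight=15}: count = 12, checks out → Positive.

Positive, Positive, Positive, Negative, Positive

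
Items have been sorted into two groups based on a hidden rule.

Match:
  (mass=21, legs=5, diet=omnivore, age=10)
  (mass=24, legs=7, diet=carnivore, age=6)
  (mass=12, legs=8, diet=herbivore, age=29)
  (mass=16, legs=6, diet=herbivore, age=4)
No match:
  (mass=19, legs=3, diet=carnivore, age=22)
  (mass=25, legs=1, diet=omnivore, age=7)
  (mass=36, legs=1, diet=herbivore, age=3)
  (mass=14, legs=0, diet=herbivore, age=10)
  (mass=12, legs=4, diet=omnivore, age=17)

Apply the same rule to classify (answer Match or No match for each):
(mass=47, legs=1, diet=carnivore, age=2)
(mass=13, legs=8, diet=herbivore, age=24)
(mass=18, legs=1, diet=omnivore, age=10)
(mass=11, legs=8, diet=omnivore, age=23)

No match, Match, No match, Match

Rule: legs ≥ 5. This holds for each 'Match' example and fails for each 'No match' one.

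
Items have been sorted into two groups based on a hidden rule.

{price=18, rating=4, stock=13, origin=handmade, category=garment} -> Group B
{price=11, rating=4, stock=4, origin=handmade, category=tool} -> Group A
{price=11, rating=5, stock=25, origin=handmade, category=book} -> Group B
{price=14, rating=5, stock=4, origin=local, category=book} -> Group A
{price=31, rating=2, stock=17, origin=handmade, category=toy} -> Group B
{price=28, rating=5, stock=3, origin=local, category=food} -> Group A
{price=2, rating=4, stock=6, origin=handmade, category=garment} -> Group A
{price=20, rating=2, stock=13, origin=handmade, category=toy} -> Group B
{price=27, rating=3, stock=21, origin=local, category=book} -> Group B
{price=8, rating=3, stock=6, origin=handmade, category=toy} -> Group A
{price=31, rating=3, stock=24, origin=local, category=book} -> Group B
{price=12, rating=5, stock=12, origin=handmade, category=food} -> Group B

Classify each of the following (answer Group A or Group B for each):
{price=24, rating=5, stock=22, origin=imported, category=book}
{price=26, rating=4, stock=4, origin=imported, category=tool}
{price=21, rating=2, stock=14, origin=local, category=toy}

'Group A' ⟺ stock ≤ 6.
Group B: {price=24, rating=5, stock=22, origin=imported, category=book}, since stock = 22.
Group A: {price=26, rating=4, stock=4, origin=imported, category=tool}, since stock = 4.
Group B: {price=21, rating=2, stock=14, origin=local, category=toy}, since stock = 14.

Group B, Group A, Group B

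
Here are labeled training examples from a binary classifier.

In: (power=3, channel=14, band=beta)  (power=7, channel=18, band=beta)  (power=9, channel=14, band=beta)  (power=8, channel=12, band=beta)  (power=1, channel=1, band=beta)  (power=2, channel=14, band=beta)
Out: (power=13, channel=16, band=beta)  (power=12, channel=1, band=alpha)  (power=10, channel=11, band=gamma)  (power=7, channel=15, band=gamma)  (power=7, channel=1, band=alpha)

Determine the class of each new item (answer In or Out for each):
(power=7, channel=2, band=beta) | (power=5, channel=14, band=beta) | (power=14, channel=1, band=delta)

'In' ⟺ band is beta AND power ≤ 9.
(power=7, channel=2, band=beta) — band is beta, power = 7, hence In. (power=5, channel=14, band=beta) — band is beta, power = 5, hence In. (power=14, channel=1, band=delta) — band is delta, power = 14, hence Out.

In, In, Out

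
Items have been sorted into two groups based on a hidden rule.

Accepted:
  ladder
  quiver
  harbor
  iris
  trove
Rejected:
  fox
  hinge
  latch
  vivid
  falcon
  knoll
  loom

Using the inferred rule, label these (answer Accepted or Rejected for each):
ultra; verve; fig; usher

One predicate separates the groups cleanly: contains 'r'.
ultra: has 'r' — fits, so Accepted.
verve: has 'r' — fits, so Accepted.
fig: no 'r' — doesn't match, so Rejected.
usher: has 'r' — fits, so Accepted.

Accepted, Accepted, Rejected, Accepted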